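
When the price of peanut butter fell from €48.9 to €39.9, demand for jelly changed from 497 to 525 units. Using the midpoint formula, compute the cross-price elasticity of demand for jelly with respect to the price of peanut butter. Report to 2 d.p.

-0.27

ΔQ_x = 525 − 497 = 28; ΔP_y = 39.9 − 48.9 = -9.
Midpoints: P̄_y = 44.40, Q̄_x = 511.0.
ε_xy = (ΔQ_x/ΔP_y)(P̄_y/Q̄_x) = (28/-9)(44.40/511.0).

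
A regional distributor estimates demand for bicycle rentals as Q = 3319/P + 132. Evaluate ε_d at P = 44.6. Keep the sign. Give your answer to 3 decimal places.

-0.361

At P = 44.6, Q = 206.417.
dQ/dP = −3319/P² = -1.669.
ε = (dQ/dP)(P/Q) = (-1.669)(44.6/206.417).
|ε| < 1, so demand is inelastic at this price.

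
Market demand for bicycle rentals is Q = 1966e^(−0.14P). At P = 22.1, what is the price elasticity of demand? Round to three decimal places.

At P = 22.1, Q = 89.100.
dQ/dP = −0.14·1966e^(−0.14P) = −0.14Q = -12.474.
ε = (dQ/dP)(P/Q) = (-12.474)(22.1/89.100).

-3.094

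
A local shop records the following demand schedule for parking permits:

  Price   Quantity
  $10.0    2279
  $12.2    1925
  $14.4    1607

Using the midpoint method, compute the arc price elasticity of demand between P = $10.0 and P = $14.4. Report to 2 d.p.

At P = 10.0, Q = 2279; at P = 14.4, Q = 1607.
ΔQ = -672, ΔP = 4.4. Midpoints: P̄ = 12.20, Q̄ = 1943.0.
ε = (ΔQ/ΔP)(P̄/Q̄) = (-672/4.4)(12.20/1943.0).

-0.96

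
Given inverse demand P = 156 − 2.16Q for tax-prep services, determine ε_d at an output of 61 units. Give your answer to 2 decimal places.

At Q = 61, P = 156 − 2.16(61) = 24.24.
dP/dQ = −2.16, so dQ/dP = 1/(−2.16) = -0.463.
ε = (dQ/dP)(P/Q) = (-0.463)(24.24/61).

-0.18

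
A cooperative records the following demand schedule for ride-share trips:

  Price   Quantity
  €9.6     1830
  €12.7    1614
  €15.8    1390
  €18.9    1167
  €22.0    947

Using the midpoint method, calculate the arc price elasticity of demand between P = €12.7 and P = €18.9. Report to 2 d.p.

At P = 12.7, Q = 1614; at P = 18.9, Q = 1167.
ΔQ = -447, ΔP = 6.2. Midpoints: P̄ = 15.80, Q̄ = 1390.5.
ε = (ΔQ/ΔP)(P̄/Q̄) = (-447/6.2)(15.80/1390.5).

-0.82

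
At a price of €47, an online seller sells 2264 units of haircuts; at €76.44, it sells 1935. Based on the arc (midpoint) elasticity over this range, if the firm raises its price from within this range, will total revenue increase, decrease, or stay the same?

increase

Arc ε = (-329/29.44)(61.72/2099.5) ≈ -0.329.
|ε| = 0.33 < 1, so demand is inelastic. A price rise therefore raises total revenue.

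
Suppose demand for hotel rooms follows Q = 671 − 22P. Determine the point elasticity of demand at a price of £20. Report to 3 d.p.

At P = 20, Q = 231.
dQ/dP = −22.
ε = (dQ/dP)(P/Q) = (-22)(20/231).

-1.905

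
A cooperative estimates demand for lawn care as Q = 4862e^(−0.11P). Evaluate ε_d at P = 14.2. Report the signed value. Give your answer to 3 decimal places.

At P = 14.2, Q = 1019.640.
dQ/dP = −0.11·4862e^(−0.11P) = −0.11Q = -112.160.
ε = (dQ/dP)(P/Q) = (-112.160)(14.2/1019.640).

-1.562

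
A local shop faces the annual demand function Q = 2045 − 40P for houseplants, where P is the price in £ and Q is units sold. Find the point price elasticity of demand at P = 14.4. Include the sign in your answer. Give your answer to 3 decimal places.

At P = 14.4, Q = 1469.
dQ/dP = −40.
ε = (dQ/dP)(P/Q) = (-40)(14.4/1469).

-0.392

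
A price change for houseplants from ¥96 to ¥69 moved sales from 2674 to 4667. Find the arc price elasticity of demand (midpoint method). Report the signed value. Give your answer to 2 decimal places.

-1.66

ΔQ = 4667 − 2674 = 1993; ΔP = 69 − 96 = -27.
Midpoints: P̄ = 82.50, Q̄ = 3670.5.
ε = (ΔQ/ΔP)(P̄/Q̄) = (1993/-27)(82.50/3670.5).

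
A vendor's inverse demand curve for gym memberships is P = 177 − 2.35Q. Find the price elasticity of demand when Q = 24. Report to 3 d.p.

-2.138

At Q = 24, P = 177 − 2.35(24) = 120.60.
dP/dQ = −2.35, so dQ/dP = 1/(−2.35) = -0.426.
ε = (dQ/dP)(P/Q) = (-0.426)(120.60/24).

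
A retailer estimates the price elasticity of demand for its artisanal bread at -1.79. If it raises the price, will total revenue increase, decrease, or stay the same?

decrease

|ε| = 1.79 > 1, so demand is elastic. A price rise therefore reduces total revenue.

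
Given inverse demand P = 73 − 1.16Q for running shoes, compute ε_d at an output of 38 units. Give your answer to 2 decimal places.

At Q = 38, P = 73 − 1.16(38) = 28.92.
dP/dQ = −1.16, so dQ/dP = 1/(−1.16) = -0.862.
ε = (dQ/dP)(P/Q) = (-0.862)(28.92/38).

-0.66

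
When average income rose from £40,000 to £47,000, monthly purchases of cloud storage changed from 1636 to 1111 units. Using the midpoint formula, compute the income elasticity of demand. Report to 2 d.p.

ΔQ = -525, ΔI = 7000. Midpoints: Ī = 43,500, Q̄ = 1373.5.
ε_I = (ΔQ/ΔI)(Ī/Q̄) = (-525/7000)(43500/1373.5).
ε_I < 0, so the good is inferior.

-2.38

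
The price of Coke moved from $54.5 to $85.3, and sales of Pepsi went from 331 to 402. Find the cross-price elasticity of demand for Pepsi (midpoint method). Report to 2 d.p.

0.44

ΔQ_x = 402 − 331 = 71; ΔP_y = 85.3 − 54.5 = 30.8.
Midpoints: P̄_y = 69.90, Q̄_x = 366.5.
ε_xy = (ΔQ_x/ΔP_y)(P̄_y/Q̄_x) = (71/30.8)(69.90/366.5).
ε_xy > 0, so the goods are substitutes.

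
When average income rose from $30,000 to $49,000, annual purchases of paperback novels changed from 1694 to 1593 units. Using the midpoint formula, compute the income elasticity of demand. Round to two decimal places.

ΔQ = -101, ΔI = 19000. Midpoints: Ī = 39,500, Q̄ = 1643.5.
ε_I = (ΔQ/ΔI)(Ī/Q̄) = (-101/19000)(39500/1643.5).
ε_I < 0, so the good is inferior.

-0.13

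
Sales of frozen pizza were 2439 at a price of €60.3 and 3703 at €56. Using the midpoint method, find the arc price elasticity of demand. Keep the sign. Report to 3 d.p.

ΔQ = 3703 − 2439 = 1264; ΔP = 56 − 60.3 = -4.3.
Midpoints: P̄ = 58.15, Q̄ = 3071.0.
ε = (ΔQ/ΔP)(P̄/Q̄) = (1264/-4.3)(58.15/3071.0).

-5.566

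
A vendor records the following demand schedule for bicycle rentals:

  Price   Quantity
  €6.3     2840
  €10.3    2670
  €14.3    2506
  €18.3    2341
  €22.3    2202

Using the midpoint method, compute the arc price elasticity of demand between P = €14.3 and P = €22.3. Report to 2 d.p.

At P = 14.3, Q = 2506; at P = 22.3, Q = 2202.
ΔQ = -304, ΔP = 8.0. Midpoints: P̄ = 18.30, Q̄ = 2354.0.
ε = (ΔQ/ΔP)(P̄/Q̄) = (-304/8.0)(18.30/2354.0).

-0.30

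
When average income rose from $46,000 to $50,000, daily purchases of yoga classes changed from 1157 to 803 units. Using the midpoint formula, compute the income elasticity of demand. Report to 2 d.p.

ΔQ = -354, ΔI = 4000. Midpoints: Ī = 48,000, Q̄ = 980.0.
ε_I = (ΔQ/ΔI)(Ī/Q̄) = (-354/4000)(48000/980.0).

-4.33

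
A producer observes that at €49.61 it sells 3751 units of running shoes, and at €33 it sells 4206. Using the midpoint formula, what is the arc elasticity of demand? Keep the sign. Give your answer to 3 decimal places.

-0.284

ΔQ = 4206 − 3751 = 455; ΔP = 33 − 49.61 = -16.61.
Midpoints: P̄ = 41.30, Q̄ = 3978.5.
ε = (ΔQ/ΔP)(P̄/Q̄) = (455/-16.61)(41.30/3978.5).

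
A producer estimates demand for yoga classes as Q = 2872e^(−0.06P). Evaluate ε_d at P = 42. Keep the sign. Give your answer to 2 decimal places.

-2.52

At P = 42, Q = 231.080.
dQ/dP = −0.06·2872e^(−0.06P) = −0.06Q = -13.865.
ε = (dQ/dP)(P/Q) = (-13.865)(42/231.080).
|ε| > 1, so demand is elastic at this price.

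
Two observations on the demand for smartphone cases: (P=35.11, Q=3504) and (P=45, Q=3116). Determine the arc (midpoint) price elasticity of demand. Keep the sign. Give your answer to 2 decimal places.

ΔQ = 3116 − 3504 = -388; ΔP = 45 − 35.11 = 9.89.
Midpoints: P̄ = 40.05, Q̄ = 3310.0.
ε = (ΔQ/ΔP)(P̄/Q̄) = (-388/9.89)(40.05/3310.0).

-0.47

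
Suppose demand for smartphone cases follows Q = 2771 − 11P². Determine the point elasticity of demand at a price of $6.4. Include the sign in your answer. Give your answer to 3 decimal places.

-0.388

At P = 6.4, Q = 2320.440.
dQ/dP = −22P = -140.800.
ε = (dQ/dP)(P/Q) = (-140.800)(6.4/2320.440).
|ε| < 1, so demand is inelastic at this price.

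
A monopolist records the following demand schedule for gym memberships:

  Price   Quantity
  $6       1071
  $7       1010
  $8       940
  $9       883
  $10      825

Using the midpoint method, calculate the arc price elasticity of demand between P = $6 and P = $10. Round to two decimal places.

-0.52

At P = 6, Q = 1071; at P = 10, Q = 825.
ΔQ = -246, ΔP = 4. Midpoints: P̄ = 8.00, Q̄ = 948.0.
ε = (ΔQ/ΔP)(P̄/Q̄) = (-246/4)(8.00/948.0).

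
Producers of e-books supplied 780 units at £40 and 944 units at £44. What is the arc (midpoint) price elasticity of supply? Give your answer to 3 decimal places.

ΔQ = 944 − 780 = 164; ΔP = 44 − 40 = 4.
Midpoints: P̄ = 42.00, Q̄ = 862.0.
ε_s = (ΔQ/ΔP)(P̄/Q̄) = (164/4)(42.00/862.0).

1.998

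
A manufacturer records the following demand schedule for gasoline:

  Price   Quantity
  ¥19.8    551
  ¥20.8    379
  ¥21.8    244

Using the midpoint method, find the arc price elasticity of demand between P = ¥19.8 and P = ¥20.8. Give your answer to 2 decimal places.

-7.51

At P = 19.8, Q = 551; at P = 20.8, Q = 379.
ΔQ = -172, ΔP = 1.0. Midpoints: P̄ = 20.30, Q̄ = 465.0.
ε = (ΔQ/ΔP)(P̄/Q̄) = (-172/1.0)(20.30/465.0).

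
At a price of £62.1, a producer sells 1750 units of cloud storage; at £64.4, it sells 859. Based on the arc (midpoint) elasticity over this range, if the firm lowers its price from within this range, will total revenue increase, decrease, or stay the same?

Arc ε = (-891/2.3)(63.25/1304.5) ≈ -18.783.
|ε| = 18.78 > 1, so demand is elastic. A price cut therefore raises total revenue.

increase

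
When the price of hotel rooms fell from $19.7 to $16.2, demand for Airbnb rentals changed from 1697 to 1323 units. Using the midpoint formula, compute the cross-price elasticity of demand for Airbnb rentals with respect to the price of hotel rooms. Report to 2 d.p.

ΔQ_x = 1323 − 1697 = -374; ΔP_y = 16.2 − 19.7 = -3.5.
Midpoints: P̄_y = 17.95, Q̄_x = 1510.0.
ε_xy = (ΔQ_x/ΔP_y)(P̄_y/Q̄_x) = (-374/-3.5)(17.95/1510.0).

1.27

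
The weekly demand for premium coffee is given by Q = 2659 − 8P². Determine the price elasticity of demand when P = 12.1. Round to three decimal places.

-1.575

At P = 12.1, Q = 1487.720.
dQ/dP = −16P = -193.600.
ε = (dQ/dP)(P/Q) = (-193.600)(12.1/1487.720).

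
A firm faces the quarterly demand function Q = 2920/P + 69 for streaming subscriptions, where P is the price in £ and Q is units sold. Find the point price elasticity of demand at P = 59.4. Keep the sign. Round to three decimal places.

At P = 59.4, Q = 118.158.
dQ/dP = −2920/P² = -0.828.
ε = (dQ/dP)(P/Q) = (-0.828)(59.4/118.158).

-0.416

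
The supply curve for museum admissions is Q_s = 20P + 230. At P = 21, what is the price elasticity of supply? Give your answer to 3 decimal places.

0.646

At P = 21, Q_s = 650.
dQ_s/dP = 20.
ε_s = (dQ_s/dP)(P/Q_s) = (20)(21/650).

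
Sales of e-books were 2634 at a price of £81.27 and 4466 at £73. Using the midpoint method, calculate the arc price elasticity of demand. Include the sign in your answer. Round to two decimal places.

ΔQ = 4466 − 2634 = 1832; ΔP = 73 − 81.27 = -8.27.
Midpoints: P̄ = 77.13, Q̄ = 3550.0.
ε = (ΔQ/ΔP)(P̄/Q̄) = (1832/-8.27)(77.13/3550.0).

-4.81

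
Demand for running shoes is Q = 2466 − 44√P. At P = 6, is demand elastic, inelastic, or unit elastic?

inelastic

Q = 2358.222, dQ/dP = -8.981.
ε = (dQ/dP)(P/Q) ≈ -0.023.
|ε| = 0.02 < 1.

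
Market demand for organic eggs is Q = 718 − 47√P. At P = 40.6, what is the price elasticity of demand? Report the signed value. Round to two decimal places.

-0.36

At P = 40.6, Q = 418.525.
dQ/dP = −47/(2√P) = -3.688.
ε = (dQ/dP)(P/Q) = (-3.688)(40.6/418.525).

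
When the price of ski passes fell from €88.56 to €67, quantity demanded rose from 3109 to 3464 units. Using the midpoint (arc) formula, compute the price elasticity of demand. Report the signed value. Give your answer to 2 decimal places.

ΔQ = 3464 − 3109 = 355; ΔP = 67 − 88.56 = -21.56.
Midpoints: P̄ = 77.78, Q̄ = 3286.5.
ε = (ΔQ/ΔP)(P̄/Q̄) = (355/-21.56)(77.78/3286.5).

-0.39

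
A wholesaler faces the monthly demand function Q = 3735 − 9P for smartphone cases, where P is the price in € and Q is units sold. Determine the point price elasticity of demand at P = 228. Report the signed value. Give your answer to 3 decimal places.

-1.219

At P = 228, Q = 1683.
dQ/dP = −9.
ε = (dQ/dP)(P/Q) = (-9)(228/1683).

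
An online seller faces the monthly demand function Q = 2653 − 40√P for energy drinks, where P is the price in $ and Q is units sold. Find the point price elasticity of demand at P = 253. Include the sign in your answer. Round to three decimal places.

-0.158

At P = 253, Q = 2016.761.
dQ/dP = −40/(2√P) = -1.257.
ε = (dQ/dP)(P/Q) = (-1.257)(253/2016.761).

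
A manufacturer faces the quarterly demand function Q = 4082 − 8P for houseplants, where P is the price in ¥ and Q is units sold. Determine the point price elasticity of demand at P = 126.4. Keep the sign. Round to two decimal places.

At P = 126.4, Q = 3070.800.
dQ/dP = −8.
ε = (dQ/dP)(P/Q) = (-8)(126.4/3070.800).

-0.33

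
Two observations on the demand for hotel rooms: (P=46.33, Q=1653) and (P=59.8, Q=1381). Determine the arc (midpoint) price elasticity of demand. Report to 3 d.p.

ΔQ = 1381 − 1653 = -272; ΔP = 59.8 − 46.33 = 13.47.
Midpoints: P̄ = 53.06, Q̄ = 1517.0.
ε = (ΔQ/ΔP)(P̄/Q̄) = (-272/13.47)(53.06/1517.0).

-0.706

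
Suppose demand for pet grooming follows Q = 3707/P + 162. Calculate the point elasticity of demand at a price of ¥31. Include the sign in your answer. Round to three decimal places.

-0.425

At P = 31, Q = 281.581.
dQ/dP = −3707/P² = -3.857.
ε = (dQ/dP)(P/Q) = (-3.857)(31/281.581).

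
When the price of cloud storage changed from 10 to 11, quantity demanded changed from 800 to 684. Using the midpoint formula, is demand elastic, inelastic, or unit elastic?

Arc ε ≈ -1.642.
|ε| = 1.64 > 1.

elastic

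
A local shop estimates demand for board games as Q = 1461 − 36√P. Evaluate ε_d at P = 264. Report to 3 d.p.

At P = 264, Q = 876.069.
dQ/dP = −36/(2√P) = -1.108.
ε = (dQ/dP)(P/Q) = (-1.108)(264/876.069).
|ε| < 1, so demand is inelastic at this price.

-0.334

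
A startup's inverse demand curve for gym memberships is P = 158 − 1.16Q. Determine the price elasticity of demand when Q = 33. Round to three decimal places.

-3.127

At Q = 33, P = 158 − 1.16(33) = 119.72.
dP/dQ = −1.16, so dQ/dP = 1/(−1.16) = -0.862.
ε = (dQ/dP)(P/Q) = (-0.862)(119.72/33).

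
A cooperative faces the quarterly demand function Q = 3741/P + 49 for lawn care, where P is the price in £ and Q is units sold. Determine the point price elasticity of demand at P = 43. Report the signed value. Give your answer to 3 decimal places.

At P = 43, Q = 136.
dQ/dP = −3741/P² = -2.023.
ε = (dQ/dP)(P/Q) = (-2.023)(43/136).

-0.640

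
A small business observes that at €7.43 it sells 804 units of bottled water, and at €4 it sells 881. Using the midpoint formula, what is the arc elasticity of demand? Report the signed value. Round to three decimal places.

-0.152

ΔQ = 881 − 804 = 77; ΔP = 4 − 7.43 = -3.43.
Midpoints: P̄ = 5.71, Q̄ = 842.5.
ε = (ΔQ/ΔP)(P̄/Q̄) = (77/-3.43)(5.71/842.5).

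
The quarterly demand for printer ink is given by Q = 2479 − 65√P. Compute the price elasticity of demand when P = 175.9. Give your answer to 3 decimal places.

At P = 175.9, Q = 1616.923.
dQ/dP = −65/(2√P) = -2.450.
ε = (dQ/dP)(P/Q) = (-2.450)(175.9/1616.923).

-0.267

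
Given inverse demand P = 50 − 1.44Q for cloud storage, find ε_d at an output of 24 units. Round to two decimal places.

-0.45

At Q = 24, P = 50 − 1.44(24) = 15.44.
dP/dQ = −1.44, so dQ/dP = 1/(−1.44) = -0.694.
ε = (dQ/dP)(P/Q) = (-0.694)(15.44/24).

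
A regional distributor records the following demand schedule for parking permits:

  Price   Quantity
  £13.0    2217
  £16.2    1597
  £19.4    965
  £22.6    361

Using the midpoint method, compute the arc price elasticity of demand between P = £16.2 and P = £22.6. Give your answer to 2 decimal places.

-3.83

At P = 16.2, Q = 1597; at P = 22.6, Q = 361.
ΔQ = -1236, ΔP = 6.4. Midpoints: P̄ = 19.40, Q̄ = 979.0.
ε = (ΔQ/ΔP)(P̄/Q̄) = (-1236/6.4)(19.40/979.0).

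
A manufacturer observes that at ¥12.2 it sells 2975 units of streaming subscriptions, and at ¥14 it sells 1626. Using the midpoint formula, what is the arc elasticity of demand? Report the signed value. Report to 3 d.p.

ΔQ = 1626 − 2975 = -1349; ΔP = 14 − 12.2 = 1.8.
Midpoints: P̄ = 13.10, Q̄ = 2300.5.
ε = (ΔQ/ΔP)(P̄/Q̄) = (-1349/1.8)(13.10/2300.5).

-4.268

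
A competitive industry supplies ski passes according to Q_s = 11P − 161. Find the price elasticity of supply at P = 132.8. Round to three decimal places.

At P = 132.8, Q_s = 1299.80.
dQ_s/dP = 11.
ε_s = (dQ_s/dP)(P/Q_s) = (11)(132.8/1299.80).

1.124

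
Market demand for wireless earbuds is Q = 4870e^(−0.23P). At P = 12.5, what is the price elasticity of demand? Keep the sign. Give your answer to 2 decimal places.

At P = 12.5, Q = 274.747.
dQ/dP = −0.23·4870e^(−0.23P) = −0.23Q = -63.192.
ε = (dQ/dP)(P/Q) = (-63.192)(12.5/274.747).

-2.88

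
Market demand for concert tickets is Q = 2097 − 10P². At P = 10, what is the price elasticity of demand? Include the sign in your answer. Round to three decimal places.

-1.823

At P = 10, Q = 1097.
dQ/dP = −20P = -200.
ε = (dQ/dP)(P/Q) = (-200)(10/1097).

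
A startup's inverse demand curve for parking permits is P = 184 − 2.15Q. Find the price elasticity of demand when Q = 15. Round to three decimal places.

At Q = 15, P = 184 − 2.15(15) = 151.75.
dP/dQ = −2.15, so dQ/dP = 1/(−2.15) = -0.465.
ε = (dQ/dP)(P/Q) = (-0.465)(151.75/15).

-4.705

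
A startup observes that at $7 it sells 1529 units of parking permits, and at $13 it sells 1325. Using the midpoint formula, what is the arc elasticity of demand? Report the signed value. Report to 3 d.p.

-0.238

ΔQ = 1325 − 1529 = -204; ΔP = 13 − 7 = 6.
Midpoints: P̄ = 10.00, Q̄ = 1427.0.
ε = (ΔQ/ΔP)(P̄/Q̄) = (-204/6)(10.00/1427.0).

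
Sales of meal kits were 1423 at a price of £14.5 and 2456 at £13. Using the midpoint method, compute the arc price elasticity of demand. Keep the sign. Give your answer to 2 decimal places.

ΔQ = 2456 − 1423 = 1033; ΔP = 13 − 14.5 = -1.5.
Midpoints: P̄ = 13.75, Q̄ = 1939.5.
ε = (ΔQ/ΔP)(P̄/Q̄) = (1033/-1.5)(13.75/1939.5).

-4.88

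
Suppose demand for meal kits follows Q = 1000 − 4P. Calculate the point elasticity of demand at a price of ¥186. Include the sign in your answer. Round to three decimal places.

At P = 186, Q = 256.
dQ/dP = −4.
ε = (dQ/dP)(P/Q) = (-4)(186/256).
|ε| > 1, so demand is elastic at this price.

-2.906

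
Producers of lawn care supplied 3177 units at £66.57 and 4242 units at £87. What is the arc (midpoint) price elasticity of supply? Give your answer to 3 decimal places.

1.079

ΔQ = 4242 − 3177 = 1065; ΔP = 87 − 66.57 = 20.43.
Midpoints: P̄ = 76.78, Q̄ = 3709.5.
ε_s = (ΔQ/ΔP)(P̄/Q̄) = (1065/20.43)(76.78/3709.5).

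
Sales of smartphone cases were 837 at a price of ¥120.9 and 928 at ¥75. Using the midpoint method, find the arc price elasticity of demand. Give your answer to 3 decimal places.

ΔQ = 928 − 837 = 91; ΔP = 75 − 120.9 = -45.9.
Midpoints: P̄ = 97.95, Q̄ = 882.5.
ε = (ΔQ/ΔP)(P̄/Q̄) = (91/-45.9)(97.95/882.5).

-0.220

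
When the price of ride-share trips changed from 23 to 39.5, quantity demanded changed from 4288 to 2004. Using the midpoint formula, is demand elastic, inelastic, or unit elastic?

elastic

Arc ε ≈ -1.375.
|ε| = 1.38 > 1.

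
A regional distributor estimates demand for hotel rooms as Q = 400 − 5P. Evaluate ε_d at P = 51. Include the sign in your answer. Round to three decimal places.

At P = 51, Q = 145.
dQ/dP = −5.
ε = (dQ/dP)(P/Q) = (-5)(51/145).

-1.759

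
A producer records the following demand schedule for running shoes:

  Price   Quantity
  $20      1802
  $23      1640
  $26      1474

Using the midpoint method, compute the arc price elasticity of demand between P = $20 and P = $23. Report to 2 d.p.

At P = 20, Q = 1802; at P = 23, Q = 1640.
ΔQ = -162, ΔP = 3. Midpoints: P̄ = 21.50, Q̄ = 1721.0.
ε = (ΔQ/ΔP)(P̄/Q̄) = (-162/3)(21.50/1721.0).

-0.67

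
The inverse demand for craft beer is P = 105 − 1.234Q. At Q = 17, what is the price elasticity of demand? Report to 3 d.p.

-4.005

At Q = 17, P = 105 − 1.234(17) = 84.02.
dP/dQ = −1.234, so dQ/dP = 1/(−1.234) = -0.810.
ε = (dQ/dP)(P/Q) = (-0.810)(84.02/17).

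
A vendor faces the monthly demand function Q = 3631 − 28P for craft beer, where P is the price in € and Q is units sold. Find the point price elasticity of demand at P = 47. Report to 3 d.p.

At P = 47, Q = 2315.
dQ/dP = −28.
ε = (dQ/dP)(P/Q) = (-28)(47/2315).

-0.568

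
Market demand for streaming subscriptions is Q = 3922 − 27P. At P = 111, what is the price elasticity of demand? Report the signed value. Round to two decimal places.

-3.24

At P = 111, Q = 925.
dQ/dP = −27.
ε = (dQ/dP)(P/Q) = (-27)(111/925).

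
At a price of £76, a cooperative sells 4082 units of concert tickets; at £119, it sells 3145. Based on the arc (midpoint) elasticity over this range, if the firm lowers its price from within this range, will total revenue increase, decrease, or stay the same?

Arc ε = (-937/43)(97.50/3613.5) ≈ -0.588.
|ε| = 0.59 < 1, so demand is inelastic. A price cut therefore reduces total revenue.

decrease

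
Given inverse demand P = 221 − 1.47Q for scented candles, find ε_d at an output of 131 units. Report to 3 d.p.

-0.148

At Q = 131, P = 221 − 1.47(131) = 28.43.
dP/dQ = −1.47, so dQ/dP = 1/(−1.47) = -0.680.
ε = (dQ/dP)(P/Q) = (-0.680)(28.43/131).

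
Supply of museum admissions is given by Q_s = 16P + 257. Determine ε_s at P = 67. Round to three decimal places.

At P = 67, Q_s = 1329.
dQ_s/dP = 16.
ε_s = (dQ_s/dP)(P/Q_s) = (16)(67/1329).

0.807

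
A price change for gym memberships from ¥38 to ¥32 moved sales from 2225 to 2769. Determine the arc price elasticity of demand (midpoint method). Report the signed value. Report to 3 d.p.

-1.271

ΔQ = 2769 − 2225 = 544; ΔP = 32 − 38 = -6.
Midpoints: P̄ = 35.00, Q̄ = 2497.0.
ε = (ΔQ/ΔP)(P̄/Q̄) = (544/-6)(35.00/2497.0).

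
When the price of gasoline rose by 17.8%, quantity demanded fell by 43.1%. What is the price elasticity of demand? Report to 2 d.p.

ε = %ΔQ / %ΔP = (-43.1)/(17.8) = -2.421.

-2.42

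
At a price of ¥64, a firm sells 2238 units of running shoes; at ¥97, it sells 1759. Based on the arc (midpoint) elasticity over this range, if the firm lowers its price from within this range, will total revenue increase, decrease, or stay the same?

decrease

Arc ε = (-479/33)(80.50/1998.5) ≈ -0.585.
|ε| = 0.58 < 1, so demand is inelastic. A price cut therefore reduces total revenue.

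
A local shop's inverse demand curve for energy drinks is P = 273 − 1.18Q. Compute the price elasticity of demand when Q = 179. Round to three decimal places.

-0.292

At Q = 179, P = 273 − 1.18(179) = 61.78.
dP/dQ = −1.18, so dQ/dP = 1/(−1.18) = -0.847.
ε = (dQ/dP)(P/Q) = (-0.847)(61.78/179).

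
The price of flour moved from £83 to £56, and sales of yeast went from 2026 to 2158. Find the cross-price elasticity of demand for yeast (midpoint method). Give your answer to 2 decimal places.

ΔQ_x = 2158 − 2026 = 132; ΔP_y = 56 − 83 = -27.
Midpoints: P̄_y = 69.50, Q̄_x = 2092.0.
ε_xy = (ΔQ_x/ΔP_y)(P̄_y/Q̄_x) = (132/-27)(69.50/2092.0).

-0.16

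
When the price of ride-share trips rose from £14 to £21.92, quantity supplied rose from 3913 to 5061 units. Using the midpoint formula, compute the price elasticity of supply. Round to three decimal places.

0.580

ΔQ = 5061 − 3913 = 1148; ΔP = 21.92 − 14 = 7.92.
Midpoints: P̄ = 17.96, Q̄ = 4487.0.
ε_s = (ΔQ/ΔP)(P̄/Q̄) = (1148/7.92)(17.96/4487.0).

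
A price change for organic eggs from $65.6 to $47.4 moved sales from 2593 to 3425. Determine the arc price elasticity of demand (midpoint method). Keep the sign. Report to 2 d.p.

ΔQ = 3425 − 2593 = 832; ΔP = 47.4 − 65.6 = -18.2.
Midpoints: P̄ = 56.50, Q̄ = 3009.0.
ε = (ΔQ/ΔP)(P̄/Q̄) = (832/-18.2)(56.50/3009.0).

-0.86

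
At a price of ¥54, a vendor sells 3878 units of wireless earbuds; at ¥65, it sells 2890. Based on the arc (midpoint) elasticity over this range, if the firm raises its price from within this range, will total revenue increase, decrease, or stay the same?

decrease

Arc ε = (-988/11)(59.50/3384.0) ≈ -1.579.
|ε| = 1.58 > 1, so demand is elastic. A price rise therefore reduces total revenue.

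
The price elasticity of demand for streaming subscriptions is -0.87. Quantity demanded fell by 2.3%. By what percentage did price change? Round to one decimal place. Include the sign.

%ΔP ≈ %ΔQ / ε = (-2.3%)/(-0.87) = 2.64%.

2.6%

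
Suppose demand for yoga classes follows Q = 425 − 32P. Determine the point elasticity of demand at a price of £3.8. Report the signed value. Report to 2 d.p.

At P = 3.8, Q = 303.400.
dQ/dP = −32.
ε = (dQ/dP)(P/Q) = (-32)(3.8/303.400).

-0.40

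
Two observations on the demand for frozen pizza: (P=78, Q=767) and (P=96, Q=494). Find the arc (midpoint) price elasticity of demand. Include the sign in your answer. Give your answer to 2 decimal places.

ΔQ = 494 − 767 = -273; ΔP = 96 − 78 = 18.
Midpoints: P̄ = 87.00, Q̄ = 630.5.
ε = (ΔQ/ΔP)(P̄/Q̄) = (-273/18)(87.00/630.5).

-2.09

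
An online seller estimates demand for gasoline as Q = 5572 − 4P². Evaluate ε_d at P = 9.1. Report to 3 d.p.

-0.126

At P = 9.1, Q = 5240.760.
dQ/dP = −8P = -72.800.
ε = (dQ/dP)(P/Q) = (-72.800)(9.1/5240.760).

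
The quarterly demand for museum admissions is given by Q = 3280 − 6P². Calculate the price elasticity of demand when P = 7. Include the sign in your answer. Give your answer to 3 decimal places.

-0.197

At P = 7, Q = 2986.
dQ/dP = −12P = -84.
ε = (dQ/dP)(P/Q) = (-84)(7/2986).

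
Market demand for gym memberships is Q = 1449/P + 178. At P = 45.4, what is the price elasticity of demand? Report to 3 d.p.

-0.152

At P = 45.4, Q = 209.916.
dQ/dP = −1449/P² = -0.703.
ε = (dQ/dP)(P/Q) = (-0.703)(45.4/209.916).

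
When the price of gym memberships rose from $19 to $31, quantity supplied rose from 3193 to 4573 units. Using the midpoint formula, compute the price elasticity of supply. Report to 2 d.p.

ΔQ = 4573 − 3193 = 1380; ΔP = 31 − 19 = 12.
Midpoints: P̄ = 25.00, Q̄ = 3883.0.
ε_s = (ΔQ/ΔP)(P̄/Q̄) = (1380/12)(25.00/3883.0).

0.74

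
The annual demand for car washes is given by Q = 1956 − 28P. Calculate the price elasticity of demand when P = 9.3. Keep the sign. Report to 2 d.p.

-0.15

At P = 9.3, Q = 1695.600.
dQ/dP = −28.
ε = (dQ/dP)(P/Q) = (-28)(9.3/1695.600).
|ε| < 1, so demand is inelastic at this price.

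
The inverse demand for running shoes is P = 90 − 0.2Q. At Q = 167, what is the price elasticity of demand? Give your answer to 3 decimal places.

At Q = 167, P = 90 − 0.2(167) = 56.60.
dP/dQ = −0.2, so dQ/dP = 1/(−0.2) = -5.000.
ε = (dQ/dP)(P/Q) = (-5.000)(56.60/167).

-1.695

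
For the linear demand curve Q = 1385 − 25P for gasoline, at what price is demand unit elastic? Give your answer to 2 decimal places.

For linear demand Q = a − bP, ε = −bP/(a − bP). |ε| = 1 when bP = a − bP, i.e. P = a/(2b).
P = 1385/(2·25) = 1385/50 = 27.7000.

27.70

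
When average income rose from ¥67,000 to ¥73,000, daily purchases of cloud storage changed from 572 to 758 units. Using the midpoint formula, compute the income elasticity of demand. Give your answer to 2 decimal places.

3.26

ΔQ = 186, ΔI = 6000. Midpoints: Ī = 70,000, Q̄ = 665.0.
ε_I = (ΔQ/ΔI)(Ī/Q̄) = (186/6000)(70000/665.0).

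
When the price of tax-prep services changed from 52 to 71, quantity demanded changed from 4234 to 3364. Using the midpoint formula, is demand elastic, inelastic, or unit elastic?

inelastic

Arc ε ≈ -0.741.
|ε| = 0.74 < 1.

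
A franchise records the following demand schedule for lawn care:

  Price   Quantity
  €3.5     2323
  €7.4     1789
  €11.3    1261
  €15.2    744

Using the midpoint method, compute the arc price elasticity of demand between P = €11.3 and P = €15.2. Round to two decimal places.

At P = 11.3, Q = 1261; at P = 15.2, Q = 744.
ΔQ = -517, ΔP = 3.9. Midpoints: P̄ = 13.25, Q̄ = 1002.5.
ε = (ΔQ/ΔP)(P̄/Q̄) = (-517/3.9)(13.25/1002.5).

-1.75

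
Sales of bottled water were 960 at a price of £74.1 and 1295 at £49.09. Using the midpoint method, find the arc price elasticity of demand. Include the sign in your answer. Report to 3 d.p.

-0.732

ΔQ = 1295 − 960 = 335; ΔP = 49.09 − 74.1 = -25.01.
Midpoints: P̄ = 61.59, Q̄ = 1127.5.
ε = (ΔQ/ΔP)(P̄/Q̄) = (335/-25.01)(61.59/1127.5).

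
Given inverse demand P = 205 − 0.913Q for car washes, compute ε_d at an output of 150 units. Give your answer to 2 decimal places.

-0.50

At Q = 150, P = 205 − 0.913(150) = 68.05.
dP/dQ = −0.913, so dQ/dP = 1/(−0.913) = -1.095.
ε = (dQ/dP)(P/Q) = (-1.095)(68.05/150).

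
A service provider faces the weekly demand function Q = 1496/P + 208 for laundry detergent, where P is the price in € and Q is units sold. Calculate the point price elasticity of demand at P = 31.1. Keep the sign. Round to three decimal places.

At P = 31.1, Q = 256.103.
dQ/dP = −1496/P² = -1.547.
ε = (dQ/dP)(P/Q) = (-1.547)(31.1/256.103).
|ε| < 1, so demand is inelastic at this price.

-0.188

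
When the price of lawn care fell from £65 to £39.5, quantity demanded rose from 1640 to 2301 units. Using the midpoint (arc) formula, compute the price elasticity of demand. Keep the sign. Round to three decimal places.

ΔQ = 2301 − 1640 = 661; ΔP = 39.5 − 65 = -25.5.
Midpoints: P̄ = 52.25, Q̄ = 1970.5.
ε = (ΔQ/ΔP)(P̄/Q̄) = (661/-25.5)(52.25/1970.5).

-0.687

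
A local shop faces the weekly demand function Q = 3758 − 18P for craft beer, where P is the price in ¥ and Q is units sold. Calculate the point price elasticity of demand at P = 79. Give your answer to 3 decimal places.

At P = 79, Q = 2336.
dQ/dP = −18.
ε = (dQ/dP)(P/Q) = (-18)(79/2336).

-0.609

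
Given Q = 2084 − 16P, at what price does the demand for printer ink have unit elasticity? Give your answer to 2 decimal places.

For linear demand Q = a − bP, ε = −bP/(a − bP). |ε| = 1 when bP = a − bP, i.e. P = a/(2b).
P = 2084/(2·16) = 2084/32 = 65.1250.

65.13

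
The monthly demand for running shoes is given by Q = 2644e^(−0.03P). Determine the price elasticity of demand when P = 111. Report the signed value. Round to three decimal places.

-3.330

At P = 111, Q = 94.637.
dQ/dP = −0.03·2644e^(−0.03P) = −0.03Q = -2.839.
ε = (dQ/dP)(P/Q) = (-2.839)(111/94.637).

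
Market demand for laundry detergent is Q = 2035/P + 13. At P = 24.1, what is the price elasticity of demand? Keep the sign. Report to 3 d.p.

At P = 24.1, Q = 97.440.
dQ/dP = −2035/P² = -3.504.
ε = (dQ/dP)(P/Q) = (-3.504)(24.1/97.440).

-0.867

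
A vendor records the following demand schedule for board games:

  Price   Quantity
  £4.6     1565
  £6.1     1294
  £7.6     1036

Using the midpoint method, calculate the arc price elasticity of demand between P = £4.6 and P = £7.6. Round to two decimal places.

-0.83

At P = 4.6, Q = 1565; at P = 7.6, Q = 1036.
ΔQ = -529, ΔP = 3.0. Midpoints: P̄ = 6.10, Q̄ = 1300.5.
ε = (ΔQ/ΔP)(P̄/Q̄) = (-529/3.0)(6.10/1300.5).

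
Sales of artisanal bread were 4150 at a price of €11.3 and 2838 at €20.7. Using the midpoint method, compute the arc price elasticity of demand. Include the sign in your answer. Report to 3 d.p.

ΔQ = 2838 − 4150 = -1312; ΔP = 20.7 − 11.3 = 9.4.
Midpoints: P̄ = 16.00, Q̄ = 3494.0.
ε = (ΔQ/ΔP)(P̄/Q̄) = (-1312/9.4)(16.00/3494.0).

-0.639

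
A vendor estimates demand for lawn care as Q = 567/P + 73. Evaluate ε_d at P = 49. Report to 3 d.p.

At P = 49, Q = 84.571.
dQ/dP = −567/P² = -0.236.
ε = (dQ/dP)(P/Q) = (-0.236)(49/84.571).

-0.137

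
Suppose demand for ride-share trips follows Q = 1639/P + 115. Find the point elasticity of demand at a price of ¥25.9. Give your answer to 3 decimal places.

At P = 25.9, Q = 178.282.
dQ/dP = −1639/P² = -2.443.
ε = (dQ/dP)(P/Q) = (-2.443)(25.9/178.282).

-0.355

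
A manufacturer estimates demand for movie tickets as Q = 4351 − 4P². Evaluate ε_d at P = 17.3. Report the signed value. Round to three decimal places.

At P = 17.3, Q = 3153.840.
dQ/dP = −8P = -138.400.
ε = (dQ/dP)(P/Q) = (-138.400)(17.3/3153.840).
|ε| < 1, so demand is inelastic at this price.

-0.759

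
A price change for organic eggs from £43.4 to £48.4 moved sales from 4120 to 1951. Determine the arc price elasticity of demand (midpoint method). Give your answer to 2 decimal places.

ΔQ = 1951 − 4120 = -2169; ΔP = 48.4 − 43.4 = 5.
Midpoints: P̄ = 45.90, Q̄ = 3035.5.
ε = (ΔQ/ΔP)(P̄/Q̄) = (-2169/5)(45.90/3035.5).

-6.56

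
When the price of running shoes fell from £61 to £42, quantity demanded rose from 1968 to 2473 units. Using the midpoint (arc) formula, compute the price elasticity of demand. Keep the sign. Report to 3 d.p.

-0.616

ΔQ = 2473 − 1968 = 505; ΔP = 42 − 61 = -19.
Midpoints: P̄ = 51.50, Q̄ = 2220.5.
ε = (ΔQ/ΔP)(P̄/Q̄) = (505/-19)(51.50/2220.5).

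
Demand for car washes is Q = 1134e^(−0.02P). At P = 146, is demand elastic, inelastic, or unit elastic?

elastic

Q = 61.161, dQ/dP = -1.223.
ε = (dQ/dP)(P/Q) ≈ -2.920.
|ε| = 2.92 > 1.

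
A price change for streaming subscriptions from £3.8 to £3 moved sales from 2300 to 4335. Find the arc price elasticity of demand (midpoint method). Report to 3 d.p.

ΔQ = 4335 − 2300 = 2035; ΔP = 3 − 3.8 = -0.8.
Midpoints: P̄ = 3.40, Q̄ = 3317.5.
ε = (ΔQ/ΔP)(P̄/Q̄) = (2035/-0.8)(3.40/3317.5).

-2.607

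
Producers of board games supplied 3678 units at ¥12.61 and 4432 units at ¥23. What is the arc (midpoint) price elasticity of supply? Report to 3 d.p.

0.319

ΔQ = 4432 − 3678 = 754; ΔP = 23 − 12.61 = 10.39.
Midpoints: P̄ = 17.80, Q̄ = 4055.0.
ε_s = (ΔQ/ΔP)(P̄/Q̄) = (754/10.39)(17.80/4055.0).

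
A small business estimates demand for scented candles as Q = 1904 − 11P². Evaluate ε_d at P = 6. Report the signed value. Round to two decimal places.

-0.53

At P = 6, Q = 1508.
dQ/dP = −22P = -132.
ε = (dQ/dP)(P/Q) = (-132)(6/1508).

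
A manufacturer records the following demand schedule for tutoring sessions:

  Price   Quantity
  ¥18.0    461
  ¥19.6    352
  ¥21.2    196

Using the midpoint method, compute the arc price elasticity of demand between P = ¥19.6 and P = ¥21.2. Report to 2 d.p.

At P = 19.6, Q = 352; at P = 21.2, Q = 196.
ΔQ = -156, ΔP = 1.6. Midpoints: P̄ = 20.40, Q̄ = 274.0.
ε = (ΔQ/ΔP)(P̄/Q̄) = (-156/1.6)(20.40/274.0).

-7.26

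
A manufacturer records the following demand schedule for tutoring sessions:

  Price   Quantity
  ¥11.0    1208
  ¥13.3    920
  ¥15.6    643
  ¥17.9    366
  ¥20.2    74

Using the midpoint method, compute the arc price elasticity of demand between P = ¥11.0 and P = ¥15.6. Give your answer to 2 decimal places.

-1.77

At P = 11.0, Q = 1208; at P = 15.6, Q = 643.
ΔQ = -565, ΔP = 4.6. Midpoints: P̄ = 13.30, Q̄ = 925.5.
ε = (ΔQ/ΔP)(P̄/Q̄) = (-565/4.6)(13.30/925.5).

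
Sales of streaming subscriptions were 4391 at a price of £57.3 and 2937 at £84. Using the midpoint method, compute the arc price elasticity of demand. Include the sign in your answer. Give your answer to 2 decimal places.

ΔQ = 2937 − 4391 = -1454; ΔP = 84 − 57.3 = 26.7.
Midpoints: P̄ = 70.65, Q̄ = 3664.0.
ε = (ΔQ/ΔP)(P̄/Q̄) = (-1454/26.7)(70.65/3664.0).

-1.05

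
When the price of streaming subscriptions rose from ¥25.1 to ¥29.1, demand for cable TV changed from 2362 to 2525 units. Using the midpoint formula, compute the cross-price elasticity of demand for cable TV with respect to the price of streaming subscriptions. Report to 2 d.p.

0.45

ΔQ_x = 2525 − 2362 = 163; ΔP_y = 29.1 − 25.1 = 4.
Midpoints: P̄_y = 27.10, Q̄_x = 2443.5.
ε_xy = (ΔQ_x/ΔP_y)(P̄_y/Q̄_x) = (163/4)(27.10/2443.5).
ε_xy > 0, so the goods are substitutes.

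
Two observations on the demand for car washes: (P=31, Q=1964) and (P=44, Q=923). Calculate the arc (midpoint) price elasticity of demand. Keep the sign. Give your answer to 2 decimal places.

ΔQ = 923 − 1964 = -1041; ΔP = 44 − 31 = 13.
Midpoints: P̄ = 37.50, Q̄ = 1443.5.
ε = (ΔQ/ΔP)(P̄/Q̄) = (-1041/13)(37.50/1443.5).

-2.08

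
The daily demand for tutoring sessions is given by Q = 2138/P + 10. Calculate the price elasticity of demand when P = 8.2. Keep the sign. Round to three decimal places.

At P = 8.2, Q = 270.732.
dQ/dP = −2138/P² = -31.797.
ε = (dQ/dP)(P/Q) = (-31.797)(8.2/270.732).

-0.963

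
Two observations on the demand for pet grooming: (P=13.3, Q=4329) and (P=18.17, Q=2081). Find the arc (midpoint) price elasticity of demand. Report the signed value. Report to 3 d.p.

ΔQ = 2081 − 4329 = -2248; ΔP = 18.17 − 13.3 = 4.87.
Midpoints: P̄ = 15.74, Q̄ = 3205.0.
ε = (ΔQ/ΔP)(P̄/Q̄) = (-2248/4.87)(15.74/3205.0).

-2.266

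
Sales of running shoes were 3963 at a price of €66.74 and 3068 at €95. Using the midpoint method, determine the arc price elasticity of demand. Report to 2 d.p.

ΔQ = 3068 − 3963 = -895; ΔP = 95 − 66.74 = 28.26.
Midpoints: P̄ = 80.87, Q̄ = 3515.5.
ε = (ΔQ/ΔP)(P̄/Q̄) = (-895/28.26)(80.87/3515.5).

-0.73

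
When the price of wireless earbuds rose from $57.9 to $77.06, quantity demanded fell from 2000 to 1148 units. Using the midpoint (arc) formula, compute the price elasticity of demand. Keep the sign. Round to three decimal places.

-1.906

ΔQ = 1148 − 2000 = -852; ΔP = 77.06 − 57.9 = 19.16.
Midpoints: P̄ = 67.48, Q̄ = 1574.0.
ε = (ΔQ/ΔP)(P̄/Q̄) = (-852/19.16)(67.48/1574.0).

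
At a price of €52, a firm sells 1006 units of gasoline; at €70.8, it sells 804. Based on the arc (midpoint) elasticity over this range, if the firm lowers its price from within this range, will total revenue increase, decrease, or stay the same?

Arc ε = (-202/18.8)(61.40/905.0) ≈ -0.729.
|ε| = 0.73 < 1, so demand is inelastic. A price cut therefore reduces total revenue.

decrease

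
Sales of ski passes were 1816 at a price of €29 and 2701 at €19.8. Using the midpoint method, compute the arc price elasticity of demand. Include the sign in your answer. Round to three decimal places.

-1.039

ΔQ = 2701 − 1816 = 885; ΔP = 19.8 − 29 = -9.2.
Midpoints: P̄ = 24.40, Q̄ = 2258.5.
ε = (ΔQ/ΔP)(P̄/Q̄) = (885/-9.2)(24.40/2258.5).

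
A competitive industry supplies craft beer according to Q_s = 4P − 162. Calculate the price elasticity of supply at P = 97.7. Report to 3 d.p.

1.708

At P = 97.7, Q_s = 228.80.
dQ_s/dP = 4.
ε_s = (dQ_s/dP)(P/Q_s) = (4)(97.7/228.80).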